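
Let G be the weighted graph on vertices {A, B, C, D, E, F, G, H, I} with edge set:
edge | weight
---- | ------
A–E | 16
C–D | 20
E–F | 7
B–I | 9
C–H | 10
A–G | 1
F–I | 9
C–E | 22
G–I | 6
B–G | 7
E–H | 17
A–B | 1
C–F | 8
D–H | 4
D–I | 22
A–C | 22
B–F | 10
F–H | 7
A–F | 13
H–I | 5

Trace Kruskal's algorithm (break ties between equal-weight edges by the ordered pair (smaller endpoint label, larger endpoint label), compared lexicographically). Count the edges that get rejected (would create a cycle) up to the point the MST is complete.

Kruskal: consider edges lightest-first.
A–B (1): add — endpoints in different components.
A–G (1): add — endpoints in different components.
D–H (4): add — endpoints in different components.
H–I (5): add — endpoints in different components.
G–I (6): add — endpoints in different components.
B–G (7): skip — B and G already connected.
E–F (7): add — endpoints in different components.
F–H (7): add — endpoints in different components.
C–F (8): add — endpoints in different components.
Edges rejected before the tree was complete: 1.

1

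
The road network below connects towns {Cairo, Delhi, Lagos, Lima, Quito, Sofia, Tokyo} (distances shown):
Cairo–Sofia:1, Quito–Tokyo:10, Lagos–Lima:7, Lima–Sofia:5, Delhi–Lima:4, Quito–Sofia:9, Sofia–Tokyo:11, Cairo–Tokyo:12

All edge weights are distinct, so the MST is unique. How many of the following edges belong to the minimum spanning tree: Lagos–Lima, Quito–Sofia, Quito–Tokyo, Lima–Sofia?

4

Kruskal's algorithm — process edges by increasing weight (ties by edge label):
Cairo–Sofia (1): add — endpoints in different components.
Delhi–Lima (4): add — endpoints in different components.
Lima–Sofia (5): add — endpoints in different components.
Lagos–Lima (7): add — endpoints in different components.
Quito–Sofia (9): add — endpoints in different components.
Quito–Tokyo (10): add — endpoints in different components.
MST edge set: {Cairo–Sofia, Delhi–Lima, Lima–Sofia, Lagos–Lima, Quito–Sofia, Quito–Tokyo}.
Of the listed edges, {Lagos–Lima, Quito–Sofia, Quito–Tokyo, Lima–Sofia} are in the MST → 4.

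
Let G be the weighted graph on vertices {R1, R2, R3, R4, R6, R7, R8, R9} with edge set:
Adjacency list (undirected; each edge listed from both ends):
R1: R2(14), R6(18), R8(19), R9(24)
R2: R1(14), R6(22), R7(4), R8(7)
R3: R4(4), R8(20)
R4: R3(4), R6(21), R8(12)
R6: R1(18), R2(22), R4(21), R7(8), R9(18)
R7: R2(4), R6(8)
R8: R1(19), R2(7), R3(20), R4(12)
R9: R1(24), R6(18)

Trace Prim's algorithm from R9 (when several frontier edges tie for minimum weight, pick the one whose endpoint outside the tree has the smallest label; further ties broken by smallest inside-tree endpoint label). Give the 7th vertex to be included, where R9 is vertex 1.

Prim's algorithm from R9:
Step 1: cheapest edge leaving the tree is R6—R9 (18); add R6.
Step 2: cheapest edge leaving the tree is R6—R7 (8); add R7.
Step 3: cheapest edge leaving the tree is R2—R7 (4); add R2.
Step 4: cheapest edge leaving the tree is R2—R8 (7); add R8.
Step 5: cheapest edge leaving the tree is R4—R8 (12); add R4.
Step 6: cheapest edge leaving the tree is R3—R4 (4); add R3.
Step 7: cheapest edge leaving the tree is R1—R2 (14); add R1.
Vertex order: R9, R6, R7, R2, R8, R4, R3, R1. The 7th vertex is R3.

R3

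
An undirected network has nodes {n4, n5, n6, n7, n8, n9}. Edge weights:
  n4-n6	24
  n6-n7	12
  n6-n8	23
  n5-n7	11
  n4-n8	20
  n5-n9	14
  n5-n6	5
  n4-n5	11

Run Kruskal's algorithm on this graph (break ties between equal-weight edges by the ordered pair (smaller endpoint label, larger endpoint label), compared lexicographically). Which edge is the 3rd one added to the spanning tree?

n5-n7

Sort edges by weight, then run Kruskal:
n5-n6 (5): add. Components now {n5,n6} {n9} {n8} {n4} {n7}
n4-n5 (11): add. Components now {n4,n5,n6} {n9} {n8} {n7}
n5-n7 (11): add. Components now {n4,n5,n6,n7} {n9} {n8}
n6-n7 (12): skip — n6 and n7 already connected.
n5-n9 (14): add. Components now {n4,n5,n6,n7,n9} {n8}
n4-n8 (20): add. Components now {n4,n5,n6,n7,n8,n9}
The 3rd edge added is n5-n7.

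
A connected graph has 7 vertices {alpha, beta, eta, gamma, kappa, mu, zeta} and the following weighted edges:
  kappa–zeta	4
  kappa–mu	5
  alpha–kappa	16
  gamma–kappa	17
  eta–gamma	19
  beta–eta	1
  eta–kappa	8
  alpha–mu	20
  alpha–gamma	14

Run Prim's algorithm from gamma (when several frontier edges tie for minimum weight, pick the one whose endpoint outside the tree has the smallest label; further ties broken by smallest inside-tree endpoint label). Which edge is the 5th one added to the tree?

Prim, starting at gamma.
Step 1: frontier [alpha–gamma 14, gamma–kappa 17, eta–gamma 19] → take alpha–gamma (14); add alpha.
Step 2: frontier [alpha–kappa 16, alpha–mu 20, gamma–kappa 17, eta–gamma 19] → take alpha–kappa (16); add kappa.
Step 3: frontier [alpha–mu 20, eta–gamma 19, kappa–zeta 4, kappa–mu 5, eta–kappa 8] → take kappa–zeta (4); add zeta.
Step 4: frontier [alpha–mu 20, eta–gamma 19, kappa–mu 5, eta–kappa 8] → take kappa–mu (5); add mu.
Step 5: frontier [eta–gamma 19, eta–kappa 8] → take eta–kappa (8); add eta.
Step 6: frontier [beta–eta 1] → take beta–eta (1); add beta.
The 5th edge added is eta–kappa.

eta-kappa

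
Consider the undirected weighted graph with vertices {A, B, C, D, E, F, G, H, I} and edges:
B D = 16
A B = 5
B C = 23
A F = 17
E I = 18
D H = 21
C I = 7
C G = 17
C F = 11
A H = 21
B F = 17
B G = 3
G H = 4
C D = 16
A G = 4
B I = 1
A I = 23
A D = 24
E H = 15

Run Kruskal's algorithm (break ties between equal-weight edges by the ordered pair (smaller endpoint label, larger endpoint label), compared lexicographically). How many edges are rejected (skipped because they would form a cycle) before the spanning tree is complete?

1

Kruskal: consider edges lightest-first.
B I (1): add — endpoints in different components.
B G (3): add — endpoints in different components.
A G (4): add — endpoints in different components.
G H (4): add — endpoints in different components.
A B (5): skip — A and B already connected.
C I (7): add — endpoints in different components.
C F (11): add — endpoints in different components.
E H (15): add — endpoints in different components.
B D (16): add — endpoints in different components.
Edges rejected before the tree was complete: 1.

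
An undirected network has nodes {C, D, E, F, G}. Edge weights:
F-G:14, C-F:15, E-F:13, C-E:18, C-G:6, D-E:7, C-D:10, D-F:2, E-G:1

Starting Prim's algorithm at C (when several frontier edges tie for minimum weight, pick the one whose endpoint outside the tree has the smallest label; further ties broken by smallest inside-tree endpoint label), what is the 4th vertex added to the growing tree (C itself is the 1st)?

D

Prim, starting at C.
Step 1: frontier [C-G 6, C-D 10, C-F 15, C-E 18] → take C-G (6); add G.
Step 2: frontier [C-D 10, C-F 15, C-E 18, E-G 1, F-G 14] → take E-G (1); add E.
Step 3: frontier [C-D 10, C-F 15, D-E 7, E-F 13, F-G 14] → take D-E (7); add D.
Step 4: frontier [C-F 15, D-F 2, E-F 13, F-G 14] → take D-F (2); add F.
Vertex order: C, G, E, D, F. The 4th vertex is D.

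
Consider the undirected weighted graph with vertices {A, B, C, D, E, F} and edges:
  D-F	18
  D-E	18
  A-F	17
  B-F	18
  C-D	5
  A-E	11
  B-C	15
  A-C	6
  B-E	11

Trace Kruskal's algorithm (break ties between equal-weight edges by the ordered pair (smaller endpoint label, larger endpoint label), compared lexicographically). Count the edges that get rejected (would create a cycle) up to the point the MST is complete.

Sort edges by weight, then run Kruskal:
C-D (5): add — endpoints in different components.
A-C (6): add — endpoints in different components.
A-E (11): add — endpoints in different components.
B-E (11): add — endpoints in different components.
B-C (15): skip — B and C already connected.
A-F (17): add — endpoints in different components.
Edges rejected before the tree was complete: 1.

1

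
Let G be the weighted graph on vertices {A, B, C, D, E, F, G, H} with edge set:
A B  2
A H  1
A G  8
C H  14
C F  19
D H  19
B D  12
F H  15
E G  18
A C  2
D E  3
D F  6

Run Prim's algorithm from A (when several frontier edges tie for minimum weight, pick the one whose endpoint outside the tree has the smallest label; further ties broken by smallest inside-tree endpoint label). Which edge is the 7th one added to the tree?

D-F

Prim, starting at A.
Step 1: frontier [A H 1, A B 2, A C 2, A G 8] → take A H (1); add H.
Step 2: frontier [A B 2, A C 2, A G 8, C H 14, F H 15, D H 19] → take A B (2); add B.
Step 3: frontier [A C 2, A G 8, B D 12, C H 14, F H 15, D H 19] → take A C (2); add C.
Step 4: frontier [A G 8, B D 12, C F 19, F H 15, D H 19] → take A G (8); add G.
Step 5: frontier [B D 12, C F 19, E G 18, F H 15, D H 19] → take B D (12); add D.
Step 6: frontier [C F 19, D E 3, D F 6, E G 18, F H 15] → take D E (3); add E.
Step 7: frontier [C F 19, D F 6, F H 15] → take D F (6); add F.
The 7th edge added is D F.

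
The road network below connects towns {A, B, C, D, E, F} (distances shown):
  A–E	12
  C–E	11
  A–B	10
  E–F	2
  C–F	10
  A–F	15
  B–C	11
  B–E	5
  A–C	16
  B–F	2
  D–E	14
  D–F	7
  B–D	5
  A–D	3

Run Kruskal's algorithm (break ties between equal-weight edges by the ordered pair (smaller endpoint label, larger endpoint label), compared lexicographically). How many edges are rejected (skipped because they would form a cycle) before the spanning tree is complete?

Kruskal's algorithm — process edges by increasing weight (ties by edge label):
B–F (2): add — endpoints in different components.
E–F (2): add — endpoints in different components.
A–D (3): add — endpoints in different components.
B–D (5): add — endpoints in different components.
B–E (5): skip — B and E already connected.
D–F (7): skip — D and F already connected.
A–B (10): skip — A and B already connected.
C–F (10): add — endpoints in different components.
Edges rejected before the tree was complete: 3.

3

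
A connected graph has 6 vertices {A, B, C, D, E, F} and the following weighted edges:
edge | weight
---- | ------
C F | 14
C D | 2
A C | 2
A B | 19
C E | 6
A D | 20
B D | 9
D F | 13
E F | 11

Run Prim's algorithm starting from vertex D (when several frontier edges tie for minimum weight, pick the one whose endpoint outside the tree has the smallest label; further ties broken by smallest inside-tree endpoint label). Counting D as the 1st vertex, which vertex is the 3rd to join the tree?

Prim's algorithm from D:
Step 1: frontier [C D 2, B D 9, D F 13, A D 20] → take C D (2); add C.
Step 2: frontier [A C 2, C E 6, C F 14, B D 9, D F 13, A D 20] → take A C (2); add A.
Step 3: frontier [A B 19, C E 6, C F 14, B D 9, D F 13] → take C E (6); add E.
Step 4: frontier [A B 19, C F 14, B D 9, D F 13, E F 11] → take B D (9); add B.
Step 5: frontier [C F 14, D F 13, E F 11] → take E F (11); add F.
Vertex order: D, C, A, E, B, F. The 3rd vertex is A.

A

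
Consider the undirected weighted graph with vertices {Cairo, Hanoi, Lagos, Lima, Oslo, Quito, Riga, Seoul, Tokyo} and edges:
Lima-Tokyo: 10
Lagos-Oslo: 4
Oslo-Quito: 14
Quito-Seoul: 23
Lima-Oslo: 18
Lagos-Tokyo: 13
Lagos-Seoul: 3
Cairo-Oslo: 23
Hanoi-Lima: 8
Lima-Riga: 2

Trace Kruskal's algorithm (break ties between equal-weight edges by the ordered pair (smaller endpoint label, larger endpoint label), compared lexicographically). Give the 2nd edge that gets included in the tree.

Sort edges by weight, then run Kruskal:
Lima-Riga (2): add — endpoints in different components.
Lagos-Seoul (3): add — endpoints in different components.
Lagos-Oslo (4): add — endpoints in different components.
Hanoi-Lima (8): add — endpoints in different components.
Lima-Tokyo (10): add — endpoints in different components.
Lagos-Tokyo (13): add — endpoints in different components.
Oslo-Quito (14): add — endpoints in different components.
Lima-Oslo (18): skip — Oslo and Lima already connected.
Cairo-Oslo (23): add — endpoints in different components.
The 2nd edge added is Lagos-Seoul.

Lagos-Seoul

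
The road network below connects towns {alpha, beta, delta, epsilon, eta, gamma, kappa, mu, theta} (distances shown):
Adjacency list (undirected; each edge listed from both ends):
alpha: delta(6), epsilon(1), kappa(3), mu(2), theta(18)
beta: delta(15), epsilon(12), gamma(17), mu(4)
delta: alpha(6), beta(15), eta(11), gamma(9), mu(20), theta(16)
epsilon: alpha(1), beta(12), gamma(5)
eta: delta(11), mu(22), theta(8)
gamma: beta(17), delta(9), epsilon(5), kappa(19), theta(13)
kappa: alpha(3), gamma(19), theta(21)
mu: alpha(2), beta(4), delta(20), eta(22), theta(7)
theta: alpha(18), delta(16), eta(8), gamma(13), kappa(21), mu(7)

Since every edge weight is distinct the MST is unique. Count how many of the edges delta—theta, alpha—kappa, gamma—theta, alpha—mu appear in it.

Sort edges by weight, then run Kruskal:
alpha—epsilon (1): add — endpoints in different components.
alpha—mu (2): add — endpoints in different components.
alpha—kappa (3): add — endpoints in different components.
beta—mu (4): add — endpoints in different components.
epsilon—gamma (5): add — endpoints in different components.
alpha—delta (6): add — endpoints in different components.
mu—theta (7): add — endpoints in different components.
eta—theta (8): add — endpoints in different components.
MST edge set: {alpha—epsilon, alpha—mu, alpha—kappa, beta—mu, epsilon—gamma, alpha—delta, mu—theta, eta—theta}.
Of the listed edges, {alpha—kappa, alpha—mu} are in the MST → 2.

2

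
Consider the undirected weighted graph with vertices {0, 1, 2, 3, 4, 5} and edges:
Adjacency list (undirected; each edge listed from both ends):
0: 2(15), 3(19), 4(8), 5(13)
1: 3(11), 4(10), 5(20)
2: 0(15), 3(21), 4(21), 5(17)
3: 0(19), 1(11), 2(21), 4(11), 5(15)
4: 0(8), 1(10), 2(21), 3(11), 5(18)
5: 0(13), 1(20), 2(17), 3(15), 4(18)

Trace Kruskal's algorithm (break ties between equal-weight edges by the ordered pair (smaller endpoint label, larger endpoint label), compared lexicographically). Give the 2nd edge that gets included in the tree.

Kruskal: consider edges lightest-first.
0 4 (8): add — endpoints in different components.
1 4 (10): add — endpoints in different components.
1 3 (11): add — endpoints in different components.
3 4 (11): skip — 3 and 4 already connected.
0 5 (13): add — endpoints in different components.
0 2 (15): add — endpoints in different components.
The 2nd edge added is 1 4.

1-4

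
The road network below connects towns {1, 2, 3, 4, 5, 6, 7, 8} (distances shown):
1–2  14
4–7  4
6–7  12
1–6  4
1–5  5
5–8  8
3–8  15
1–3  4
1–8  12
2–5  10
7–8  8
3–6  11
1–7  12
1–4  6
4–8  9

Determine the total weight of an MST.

41

Kruskal's algorithm — process edges by increasing weight (ties by edge label):
1–3 (4): add — endpoints in different components.
1–6 (4): add — endpoints in different components.
4–7 (4): add — endpoints in different components.
1–5 (5): add — endpoints in different components.
1–4 (6): add — endpoints in different components.
5–8 (8): add — endpoints in different components.
7–8 (8): skip — 7 and 8 already connected.
4–8 (9): skip — 4 and 8 already connected.
2–5 (10): add — endpoints in different components.
MST edges: 1–3, 1–6, 4–7, 1–5, 1–4, 5–8, 2–5; total weight 4+4+4+5+6+8+10 = 41.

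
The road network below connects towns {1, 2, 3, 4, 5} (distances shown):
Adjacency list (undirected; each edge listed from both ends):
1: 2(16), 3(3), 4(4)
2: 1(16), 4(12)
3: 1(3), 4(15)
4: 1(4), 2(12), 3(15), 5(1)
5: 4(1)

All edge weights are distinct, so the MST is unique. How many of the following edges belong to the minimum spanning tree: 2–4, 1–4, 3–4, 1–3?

3

Kruskal: consider edges lightest-first.
4–5 (1): add — endpoints in different components.
1–3 (3): add — endpoints in different components.
1–4 (4): add — endpoints in different components.
2–4 (12): add — endpoints in different components.
MST edge set: {4–5, 1–3, 1–4, 2–4}.
Of the listed edges, {2–4, 1–4, 1–3} are in the MST → 3.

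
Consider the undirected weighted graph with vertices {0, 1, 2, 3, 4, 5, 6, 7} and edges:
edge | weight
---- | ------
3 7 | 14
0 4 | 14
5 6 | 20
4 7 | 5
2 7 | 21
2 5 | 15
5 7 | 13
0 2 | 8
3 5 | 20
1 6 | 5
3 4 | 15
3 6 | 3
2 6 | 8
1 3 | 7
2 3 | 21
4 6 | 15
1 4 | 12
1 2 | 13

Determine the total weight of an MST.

Kruskal's algorithm — process edges by increasing weight (ties by edge label):
3 6 (3): add — endpoints in different components.
1 6 (5): add — endpoints in different components.
4 7 (5): add — endpoints in different components.
1 3 (7): skip — 1 and 3 already connected.
0 2 (8): add — endpoints in different components.
2 6 (8): add — endpoints in different components.
1 4 (12): add — endpoints in different components.
1 2 (13): skip — 1 and 2 already connected.
5 7 (13): add — endpoints in different components.
MST edges: 3 6, 1 6, 4 7, 0 2, 2 6, 1 4, 5 7; total weight 3+5+5+8+8+12+13 = 54.

54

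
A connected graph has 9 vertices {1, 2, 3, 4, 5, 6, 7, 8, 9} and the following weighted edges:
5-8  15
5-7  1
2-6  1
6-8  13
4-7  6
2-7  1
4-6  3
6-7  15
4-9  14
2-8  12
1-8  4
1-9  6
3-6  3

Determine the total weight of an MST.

Kruskal's algorithm — process edges by increasing weight (ties by edge label):
2-6 (1): add — endpoints in different components.
2-7 (1): add — endpoints in different components.
5-7 (1): add — endpoints in different components.
3-6 (3): add — endpoints in different components.
4-6 (3): add — endpoints in different components.
1-8 (4): add — endpoints in different components.
1-9 (6): add — endpoints in different components.
4-7 (6): skip — 4 and 7 already connected.
2-8 (12): add — endpoints in different components.
MST edges: 2-6, 2-7, 5-7, 3-6, 4-6, 1-8, 1-9, 2-8; total weight 1+1+1+3+3+4+6+12 = 31.

31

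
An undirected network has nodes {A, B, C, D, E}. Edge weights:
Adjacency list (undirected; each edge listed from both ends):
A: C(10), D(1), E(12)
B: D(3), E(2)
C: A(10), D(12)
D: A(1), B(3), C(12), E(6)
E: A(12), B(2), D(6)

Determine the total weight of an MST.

16

Grow the tree from B using Prim:
Step 1: cheapest edge leaving the tree is B–E (2); add E.
Step 2: cheapest edge leaving the tree is B–D (3); add D.
Step 3: cheapest edge leaving the tree is A–D (1); add A.
Step 4: cheapest edge leaving the tree is A–C (10); add C.
MST edges: B–E, B–D, A–D, A–C; total weight 2+3+1+10 = 16.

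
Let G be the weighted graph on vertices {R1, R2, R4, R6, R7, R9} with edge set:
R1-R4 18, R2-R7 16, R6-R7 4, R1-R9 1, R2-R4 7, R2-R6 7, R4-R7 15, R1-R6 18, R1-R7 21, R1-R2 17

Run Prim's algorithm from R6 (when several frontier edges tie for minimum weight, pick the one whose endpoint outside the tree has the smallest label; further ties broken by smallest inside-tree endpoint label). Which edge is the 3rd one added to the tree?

R2-R4

Prim, starting at R6.
Step 1: cheapest edge leaving the tree is R6-R7 (4); add R7.
Step 2: cheapest edge leaving the tree is R2-R6 (7); add R2.
Step 3: cheapest edge leaving the tree is R2-R4 (7); add R4.
Step 4: cheapest edge leaving the tree is R1-R2 (17); add R1.
Step 5: cheapest edge leaving the tree is R1-R9 (1); add R9.
The 3rd edge added is R2-R4.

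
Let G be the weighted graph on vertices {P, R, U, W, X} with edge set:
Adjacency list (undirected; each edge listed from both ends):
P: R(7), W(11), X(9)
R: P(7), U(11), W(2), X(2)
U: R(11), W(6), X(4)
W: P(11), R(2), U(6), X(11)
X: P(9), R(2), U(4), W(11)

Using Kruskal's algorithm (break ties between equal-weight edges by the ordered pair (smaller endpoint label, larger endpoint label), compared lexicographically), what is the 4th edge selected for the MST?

Kruskal's algorithm — process edges by increasing weight (ties by edge label):
R-W (2): add. Components now {U} {R,W} {X} {P}
R-X (2): add. Components now {U} {R,W,X} {P}
U-X (4): add. Components now {R,U,W,X} {P}
U-W (6): skip — U and W already connected.
P-R (7): add. Components now {P,R,U,W,X}
The 4th edge added is P-R.

P-R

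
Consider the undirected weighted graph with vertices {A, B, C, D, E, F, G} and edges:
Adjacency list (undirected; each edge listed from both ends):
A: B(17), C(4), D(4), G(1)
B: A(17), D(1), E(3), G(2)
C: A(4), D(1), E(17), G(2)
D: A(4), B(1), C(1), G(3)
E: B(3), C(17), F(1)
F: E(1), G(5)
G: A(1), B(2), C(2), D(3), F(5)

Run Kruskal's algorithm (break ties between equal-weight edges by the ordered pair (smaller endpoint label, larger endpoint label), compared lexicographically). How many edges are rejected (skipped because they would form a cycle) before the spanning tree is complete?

Kruskal: consider edges lightest-first.
A-G (1): add — endpoints in different components.
B-D (1): add — endpoints in different components.
C-D (1): add — endpoints in different components.
E-F (1): add — endpoints in different components.
B-G (2): add — endpoints in different components.
C-G (2): skip — C and G already connected.
B-E (3): add — endpoints in different components.
Edges rejected before the tree was complete: 1.

1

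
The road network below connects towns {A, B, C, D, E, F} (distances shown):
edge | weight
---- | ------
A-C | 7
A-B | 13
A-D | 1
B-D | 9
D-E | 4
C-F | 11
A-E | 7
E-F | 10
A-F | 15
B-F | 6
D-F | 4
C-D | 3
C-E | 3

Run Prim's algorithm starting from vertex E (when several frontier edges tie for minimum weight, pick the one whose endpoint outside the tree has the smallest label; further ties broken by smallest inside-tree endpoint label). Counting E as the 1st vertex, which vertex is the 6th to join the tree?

Prim's algorithm from E:
Step 1: frontier [C-E 3, D-E 4, A-E 7, E-F 10] → take C-E (3); add C.
Step 2: frontier [C-D 3, A-C 7, C-F 11, D-E 4, A-E 7, E-F 10] → take C-D (3); add D.
Step 3: frontier [A-C 7, C-F 11, A-D 1, D-F 4, B-D 9, A-E 7, E-F 10] → take A-D (1); add A.
Step 4: frontier [A-B 13, A-F 15, C-F 11, D-F 4, B-D 9, E-F 10] → take D-F (4); add F.
Step 5: frontier [A-B 13, B-D 9, B-F 6] → take B-F (6); add B.
Vertex order: E, C, D, A, F, B. The 6th vertex is B.

B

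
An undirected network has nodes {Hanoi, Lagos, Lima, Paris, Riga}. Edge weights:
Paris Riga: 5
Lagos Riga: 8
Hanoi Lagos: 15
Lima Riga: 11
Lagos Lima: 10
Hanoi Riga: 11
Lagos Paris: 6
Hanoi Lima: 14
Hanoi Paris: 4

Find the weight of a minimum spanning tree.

Prim, starting at Lagos.
Step 1: cheapest edge leaving the tree is Lagos Paris (6); add Paris.
Step 2: cheapest edge leaving the tree is Hanoi Paris (4); add Hanoi.
Step 3: cheapest edge leaving the tree is Paris Riga (5); add Riga.
Step 4: cheapest edge leaving the tree is Lagos Lima (10); add Lima.
MST edges: Lagos Paris, Hanoi Paris, Paris Riga, Lagos Lima; total weight 6+4+5+10 = 25.

25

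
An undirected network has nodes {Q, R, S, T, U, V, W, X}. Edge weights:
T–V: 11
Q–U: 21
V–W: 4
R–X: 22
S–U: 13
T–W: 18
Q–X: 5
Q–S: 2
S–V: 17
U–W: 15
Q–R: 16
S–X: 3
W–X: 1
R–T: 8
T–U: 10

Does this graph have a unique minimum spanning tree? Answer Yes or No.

Sort edges by weight, then run Kruskal:
W–X (1): add — endpoints in different components.
Q–S (2): add — endpoints in different components.
S–X (3): add — endpoints in different components.
V–W (4): add — endpoints in different components.
Q–X (5): skip — Q and X already connected.
R–T (8): add — endpoints in different components.
T–U (10): add — endpoints in different components.
T–V (11): add — endpoints in different components.
Every non-tree edge has weight strictly greater than the heaviest edge on the tree path between its endpoints, so the MST is unique.

Yes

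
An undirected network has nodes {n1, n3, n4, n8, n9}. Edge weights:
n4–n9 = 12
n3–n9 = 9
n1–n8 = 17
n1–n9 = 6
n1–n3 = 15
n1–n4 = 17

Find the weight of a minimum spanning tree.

Sort edges by weight, then run Kruskal:
n1–n9 (6): add. Components now {n8} {n1,n9} {n4} {n3}
n3–n9 (9): add. Components now {n8} {n1,n3,n9} {n4}
n4–n9 (12): add. Components now {n8} {n1,n3,n4,n9}
n1–n3 (15): skip — n1 and n3 already connected.
n1–n4 (17): skip — n1 and n4 already connected.
n1–n8 (17): add. Components now {n1,n3,n4,n8,n9}
MST edges: n1–n9, n3–n9, n4–n9, n1–n8; total weight 6+9+12+17 = 44.

44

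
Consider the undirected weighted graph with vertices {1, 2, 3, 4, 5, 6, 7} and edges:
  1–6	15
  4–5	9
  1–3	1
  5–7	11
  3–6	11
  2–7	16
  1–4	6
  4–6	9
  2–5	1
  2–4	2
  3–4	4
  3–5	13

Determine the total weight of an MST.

28

Grow the tree from 2 using Prim:
Step 1: cheapest edge leaving the tree is 2–5 (1); add 5.
Step 2: cheapest edge leaving the tree is 2–4 (2); add 4.
Step 3: cheapest edge leaving the tree is 3–4 (4); add 3.
Step 4: cheapest edge leaving the tree is 1–3 (1); add 1.
Step 5: cheapest edge leaving the tree is 4–6 (9); add 6.
Step 6: cheapest edge leaving the tree is 5–7 (11); add 7.
MST edges: 2–5, 2–4, 3–4, 1–3, 4–6, 5–7; total weight 1+2+4+1+9+11 = 28.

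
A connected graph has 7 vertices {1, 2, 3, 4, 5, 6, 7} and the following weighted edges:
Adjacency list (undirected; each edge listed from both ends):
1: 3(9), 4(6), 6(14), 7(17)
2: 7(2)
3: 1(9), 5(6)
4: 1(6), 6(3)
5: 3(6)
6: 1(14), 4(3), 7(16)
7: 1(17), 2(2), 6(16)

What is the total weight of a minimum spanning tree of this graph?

Kruskal: consider edges lightest-first.
2 7 (2): add. Components now {1} {2,7} {3} {4} {5} {6}
4 6 (3): add. Components now {1} {2,7} {3} {4,6} {5}
1 4 (6): add. Components now {1,4,6} {2,7} {3} {5}
3 5 (6): add. Components now {1,4,6} {2,7} {3,5}
1 3 (9): add. Components now {1,3,4,5,6} {2,7}
1 6 (14): skip — 1 and 6 already connected.
6 7 (16): add. Components now {1,2,3,4,5,6,7}
MST edges: 2 7, 4 6, 1 4, 3 5, 1 3, 6 7; total weight 2+3+6+6+9+16 = 42.

42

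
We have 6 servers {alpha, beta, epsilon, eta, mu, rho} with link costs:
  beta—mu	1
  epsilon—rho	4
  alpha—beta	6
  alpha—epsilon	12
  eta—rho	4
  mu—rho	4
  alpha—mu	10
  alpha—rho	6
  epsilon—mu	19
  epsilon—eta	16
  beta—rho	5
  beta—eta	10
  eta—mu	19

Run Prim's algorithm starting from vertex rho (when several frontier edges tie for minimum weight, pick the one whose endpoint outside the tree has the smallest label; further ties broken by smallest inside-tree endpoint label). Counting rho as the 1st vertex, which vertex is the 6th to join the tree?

alpha

Grow the tree from rho using Prim:
Step 1: frontier [epsilon—rho 4, eta—rho 4, mu—rho 4, beta—rho 5, alpha—rho 6] → take epsilon—rho (4); add epsilon.
Step 2: frontier [alpha—epsilon 12, epsilon—eta 16, epsilon—mu 19, eta—rho 4, mu—rho 4, beta—rho 5, alpha—rho 6] → take eta—rho (4); add eta.
Step 3: frontier [alpha—epsilon 12, epsilon—mu 19, beta—eta 10, eta—mu 19, mu—rho 4, beta—rho 5, alpha—rho 6] → take mu—rho (4); add mu.
Step 4: frontier [alpha—epsilon 12, beta—eta 10, beta—mu 1, alpha—mu 10, beta—rho 5, alpha—rho 6] → take beta—mu (1); add beta.
Step 5: frontier [alpha—beta 6, alpha—epsilon 12, alpha—mu 10, alpha—rho 6] → take alpha—beta (6); add alpha.
Vertex order: rho, epsilon, eta, mu, beta, alpha. The 6th vertex is alpha.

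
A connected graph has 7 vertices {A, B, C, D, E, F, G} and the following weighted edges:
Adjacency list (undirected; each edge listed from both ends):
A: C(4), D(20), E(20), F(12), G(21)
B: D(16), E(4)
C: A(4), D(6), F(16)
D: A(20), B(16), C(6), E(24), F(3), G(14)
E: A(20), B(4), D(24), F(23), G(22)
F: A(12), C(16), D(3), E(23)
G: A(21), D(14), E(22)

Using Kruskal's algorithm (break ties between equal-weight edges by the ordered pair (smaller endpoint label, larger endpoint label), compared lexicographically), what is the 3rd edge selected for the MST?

B-E

Kruskal: consider edges lightest-first.
D—F (3): add — endpoints in different components.
A—C (4): add — endpoints in different components.
B—E (4): add — endpoints in different components.
C—D (6): add — endpoints in different components.
A—F (12): skip — A and F already connected.
D—G (14): add — endpoints in different components.
B—D (16): add — endpoints in different components.
The 3rd edge added is B—E.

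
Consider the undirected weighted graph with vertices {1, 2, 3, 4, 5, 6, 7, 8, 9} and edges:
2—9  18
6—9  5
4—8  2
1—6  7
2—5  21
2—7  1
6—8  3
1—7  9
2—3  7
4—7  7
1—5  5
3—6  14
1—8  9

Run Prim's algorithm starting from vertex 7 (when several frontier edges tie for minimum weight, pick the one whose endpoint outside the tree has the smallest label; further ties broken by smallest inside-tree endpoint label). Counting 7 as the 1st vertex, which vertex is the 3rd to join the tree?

Prim, starting at 7.
Step 1: cheapest edge leaving the tree is 2—7 (1); add 2.
Step 2: cheapest edge leaving the tree is 2—3 (7); add 3.
Step 3: cheapest edge leaving the tree is 4—7 (7); add 4.
Step 4: cheapest edge leaving the tree is 4—8 (2); add 8.
Step 5: cheapest edge leaving the tree is 6—8 (3); add 6.
Step 6: cheapest edge leaving the tree is 6—9 (5); add 9.
Step 7: cheapest edge leaving the tree is 1—6 (7); add 1.
Step 8: cheapest edge leaving the tree is 1—5 (5); add 5.
Vertex order: 7, 2, 3, 4, 8, 6, 9, 1, 5. The 3rd vertex is 3.

3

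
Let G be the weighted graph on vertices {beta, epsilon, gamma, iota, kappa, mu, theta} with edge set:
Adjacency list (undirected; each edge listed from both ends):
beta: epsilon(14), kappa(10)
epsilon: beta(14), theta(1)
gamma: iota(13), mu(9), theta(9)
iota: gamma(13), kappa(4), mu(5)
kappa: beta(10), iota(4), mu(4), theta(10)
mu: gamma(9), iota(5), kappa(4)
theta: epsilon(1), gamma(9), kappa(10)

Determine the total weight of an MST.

37

Kruskal: consider edges lightest-first.
epsilon–theta (1): add — endpoints in different components.
iota–kappa (4): add — endpoints in different components.
kappa–mu (4): add — endpoints in different components.
iota–mu (5): skip — mu and iota already connected.
gamma–mu (9): add — endpoints in different components.
gamma–theta (9): add — endpoints in different components.
beta–kappa (10): add — endpoints in different components.
MST edges: epsilon–theta, iota–kappa, kappa–mu, gamma–mu, gamma–theta, beta–kappa; total weight 1+4+4+9+9+10 = 37.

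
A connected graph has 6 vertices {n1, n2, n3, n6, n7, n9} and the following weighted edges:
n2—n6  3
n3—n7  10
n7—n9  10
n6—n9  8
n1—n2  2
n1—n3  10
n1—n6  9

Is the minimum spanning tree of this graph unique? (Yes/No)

No

Kruskal's algorithm — process edges by increasing weight (ties by edge label):
n1—n2 (2): add. Components now {n6} {n3} {n7} {n9} {n1,n2}
n2—n6 (3): add. Components now {n1,n2,n6} {n3} {n7} {n9}
n6—n9 (8): add. Components now {n1,n2,n6,n9} {n3} {n7}
n1—n6 (9): skip — n6 and n1 already connected.
n1—n3 (10): add. Components now {n1,n2,n3,n6,n9} {n7}
n3—n7 (10): add. Components now {n1,n2,n3,n6,n7,n9}
Non-tree edge n7—n9 has weight 10, equal to the heaviest edge on its tree cycle — swapping gives another MST of the same weight. Not unique.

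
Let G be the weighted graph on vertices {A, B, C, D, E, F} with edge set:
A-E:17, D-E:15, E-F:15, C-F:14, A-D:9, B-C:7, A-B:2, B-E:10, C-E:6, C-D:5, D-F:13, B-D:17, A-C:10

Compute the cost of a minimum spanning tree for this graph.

Kruskal's algorithm — process edges by increasing weight (ties by edge label):
A-B (2): add — endpoints in different components.
C-D (5): add — endpoints in different components.
C-E (6): add — endpoints in different components.
B-C (7): add — endpoints in different components.
A-D (9): skip — A and D already connected.
A-C (10): skip — A and C already connected.
B-E (10): skip — B and E already connected.
D-F (13): add — endpoints in different components.
MST edges: A-B, C-D, C-E, B-C, D-F; total weight 2+5+6+7+13 = 33.

33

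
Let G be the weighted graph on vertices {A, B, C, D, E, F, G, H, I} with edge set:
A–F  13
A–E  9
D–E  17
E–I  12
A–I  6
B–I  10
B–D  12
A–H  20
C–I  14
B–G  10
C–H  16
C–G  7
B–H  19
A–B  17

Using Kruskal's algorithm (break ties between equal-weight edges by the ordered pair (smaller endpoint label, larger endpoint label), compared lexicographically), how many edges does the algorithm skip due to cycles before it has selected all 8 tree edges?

Sort edges by weight, then run Kruskal:
A–I (6): add — endpoints in different components.
C–G (7): add — endpoints in different components.
A–E (9): add — endpoints in different components.
B–G (10): add — endpoints in different components.
B–I (10): add — endpoints in different components.
B–D (12): add — endpoints in different components.
E–I (12): skip — E and I already connected.
A–F (13): add — endpoints in different components.
C–I (14): skip — C and I already connected.
C–H (16): add — endpoints in different components.
Edges rejected before the tree was complete: 2.

2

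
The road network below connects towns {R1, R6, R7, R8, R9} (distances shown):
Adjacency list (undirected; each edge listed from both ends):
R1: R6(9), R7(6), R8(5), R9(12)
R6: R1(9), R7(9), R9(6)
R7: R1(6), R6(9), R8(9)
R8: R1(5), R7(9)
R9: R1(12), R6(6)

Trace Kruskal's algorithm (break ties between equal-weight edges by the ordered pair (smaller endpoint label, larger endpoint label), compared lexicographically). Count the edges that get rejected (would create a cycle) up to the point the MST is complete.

0

Kruskal's algorithm — process edges by increasing weight (ties by edge label):
R1 R8 (5): add — endpoints in different components.
R1 R7 (6): add — endpoints in different components.
R6 R9 (6): add — endpoints in different components.
R1 R6 (9): add — endpoints in different components.
Edges rejected before the tree was complete: 0.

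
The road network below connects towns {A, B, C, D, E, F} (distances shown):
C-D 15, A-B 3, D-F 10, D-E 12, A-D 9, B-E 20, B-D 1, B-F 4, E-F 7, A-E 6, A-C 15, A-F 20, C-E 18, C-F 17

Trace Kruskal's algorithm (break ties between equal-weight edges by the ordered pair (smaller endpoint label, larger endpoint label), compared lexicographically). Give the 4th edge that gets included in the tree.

Sort edges by weight, then run Kruskal:
B-D (1): add. Components now {A} {B,D} {C} {E} {F}
A-B (3): add. Components now {A,B,D} {C} {E} {F}
B-F (4): add. Components now {A,B,D,F} {C} {E}
A-E (6): add. Components now {A,B,D,E,F} {C}
E-F (7): skip — E and F already connected.
A-D (9): skip — A and D already connected.
D-F (10): skip — D and F already connected.
D-E (12): skip — D and E already connected.
A-C (15): add. Components now {A,B,C,D,E,F}
The 4th edge added is A-E.

A-E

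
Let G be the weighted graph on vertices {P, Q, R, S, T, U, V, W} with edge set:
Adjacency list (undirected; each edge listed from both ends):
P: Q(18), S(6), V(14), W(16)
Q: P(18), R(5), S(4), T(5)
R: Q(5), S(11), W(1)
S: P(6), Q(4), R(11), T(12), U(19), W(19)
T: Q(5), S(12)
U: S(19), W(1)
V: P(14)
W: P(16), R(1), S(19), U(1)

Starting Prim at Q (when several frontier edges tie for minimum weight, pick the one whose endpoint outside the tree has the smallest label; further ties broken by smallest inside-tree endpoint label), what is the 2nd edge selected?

Q-R

Grow the tree from Q using Prim:
Step 1: frontier [Q–S 4, Q–R 5, Q–T 5, P–Q 18] → take Q–S (4); add S.
Step 2: frontier [Q–R 5, Q–T 5, P–Q 18, P–S 6, R–S 11, S–T 12, S–U 19, S–W 19] → take Q–R (5); add R.
Step 3: frontier [Q–T 5, P–Q 18, R–W 1, P–S 6, S–T 12, S–U 19, S–W 19] → take R–W (1); add W.
Step 4: frontier [Q–T 5, P–Q 18, P–S 6, S–T 12, S–U 19, U–W 1, P–W 16] → take U–W (1); add U.
Step 5: frontier [Q–T 5, P–Q 18, P–S 6, S–T 12, P–W 16] → take Q–T (5); add T.
Step 6: frontier [P–Q 18, P–S 6, P–W 16] → take P–S (6); add P.
Step 7: frontier [P–V 14] → take P–V (14); add V.
The 2nd edge added is Q–R.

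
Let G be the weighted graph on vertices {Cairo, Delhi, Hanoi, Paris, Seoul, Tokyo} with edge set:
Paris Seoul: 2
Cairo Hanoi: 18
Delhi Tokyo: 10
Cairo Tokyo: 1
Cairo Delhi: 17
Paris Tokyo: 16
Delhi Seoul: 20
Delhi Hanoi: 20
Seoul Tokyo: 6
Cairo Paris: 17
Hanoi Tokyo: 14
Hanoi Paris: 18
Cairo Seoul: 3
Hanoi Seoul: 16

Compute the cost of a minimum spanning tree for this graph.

30

Kruskal: consider edges lightest-first.
Cairo Tokyo (1): add — endpoints in different components.
Paris Seoul (2): add — endpoints in different components.
Cairo Seoul (3): add — endpoints in different components.
Seoul Tokyo (6): skip — Seoul and Tokyo already connected.
Delhi Tokyo (10): add — endpoints in different components.
Hanoi Tokyo (14): add — endpoints in different components.
MST edges: Cairo Tokyo, Paris Seoul, Cairo Seoul, Delhi Tokyo, Hanoi Tokyo; total weight 1+2+3+10+14 = 30.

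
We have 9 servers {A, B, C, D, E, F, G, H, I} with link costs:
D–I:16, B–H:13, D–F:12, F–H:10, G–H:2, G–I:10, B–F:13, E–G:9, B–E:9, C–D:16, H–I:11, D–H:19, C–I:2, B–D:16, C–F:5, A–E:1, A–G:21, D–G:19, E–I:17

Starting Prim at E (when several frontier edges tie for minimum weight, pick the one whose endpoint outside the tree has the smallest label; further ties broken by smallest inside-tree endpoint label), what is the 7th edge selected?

Grow the tree from E using Prim:
Step 1: cheapest edge leaving the tree is A–E (1); add A.
Step 2: cheapest edge leaving the tree is B–E (9); add B.
Step 3: cheapest edge leaving the tree is E–G (9); add G.
Step 4: cheapest edge leaving the tree is G–H (2); add H.
Step 5: cheapest edge leaving the tree is F–H (10); add F.
Step 6: cheapest edge leaving the tree is C–F (5); add C.
Step 7: cheapest edge leaving the tree is C–I (2); add I.
Step 8: cheapest edge leaving the tree is D–F (12); add D.
The 7th edge added is C–I.

C-I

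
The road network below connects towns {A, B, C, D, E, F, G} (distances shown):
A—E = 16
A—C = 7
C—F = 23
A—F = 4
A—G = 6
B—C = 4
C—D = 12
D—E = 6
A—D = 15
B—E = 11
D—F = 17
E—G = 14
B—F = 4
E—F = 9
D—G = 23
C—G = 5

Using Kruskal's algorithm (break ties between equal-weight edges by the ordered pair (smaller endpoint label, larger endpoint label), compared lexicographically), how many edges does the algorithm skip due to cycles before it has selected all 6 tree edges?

2

Kruskal's algorithm — process edges by increasing weight (ties by edge label):
A—F (4): add. Components now {A,F} {B} {C} {D} {E} {G}
B—C (4): add. Components now {A,F} {B,C} {D} {E} {G}
B—F (4): add. Components now {A,B,C,F} {D} {E} {G}
C—G (5): add. Components now {A,B,C,F,G} {D} {E}
A—G (6): skip — A and G already connected.
D—E (6): add. Components now {A,B,C,F,G} {D,E}
A—C (7): skip — A and C already connected.
E—F (9): add. Components now {A,B,C,D,E,F,G}
Edges rejected before the tree was complete: 2.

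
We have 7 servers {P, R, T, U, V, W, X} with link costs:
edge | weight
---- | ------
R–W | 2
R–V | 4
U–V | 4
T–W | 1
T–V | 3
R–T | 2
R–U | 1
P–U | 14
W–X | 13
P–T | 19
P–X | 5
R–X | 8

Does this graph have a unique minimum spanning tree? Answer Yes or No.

No

Sort edges by weight, then run Kruskal:
R–U (1): add — endpoints in different components.
T–W (1): add — endpoints in different components.
R–T (2): add — endpoints in different components.
R–W (2): skip — W and R already connected.
T–V (3): add — endpoints in different components.
R–V (4): skip — V and R already connected.
U–V (4): skip — U and V already connected.
P–X (5): add — endpoints in different components.
R–X (8): add — endpoints in different components.
Non-tree edge R–W has weight 2, equal to the heaviest edge on its tree cycle — swapping gives another MST of the same weight. Not unique.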